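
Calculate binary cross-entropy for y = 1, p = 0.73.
L = 0.3147

L = -1·log(0.73) - 0·log(0.27) = -log(0.73) = 0.3147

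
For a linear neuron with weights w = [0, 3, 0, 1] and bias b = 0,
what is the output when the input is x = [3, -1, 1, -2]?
y = -5

y = (0)(3) + (3)(-1) + (0)(1) + (1)(-2) + 0 = -5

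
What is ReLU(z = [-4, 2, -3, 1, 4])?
h = [0, 2, 0, 1, 4]

ReLU applied element-wise: max(0,-4)=0, max(0,2)=2, max(0,-3)=0, max(0,1)=1, max(0,4)=4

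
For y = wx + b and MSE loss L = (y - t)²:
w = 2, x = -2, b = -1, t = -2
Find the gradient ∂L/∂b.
∂L/∂b = -6

y = wx + b = (2)(-2) + -1 = -5
∂L/∂y = 2(y - t) = 2(-5 - -2) = -6
∂y/∂b = 1
∂L/∂b = ∂L/∂y · ∂y/∂b = -6 × 1 = -6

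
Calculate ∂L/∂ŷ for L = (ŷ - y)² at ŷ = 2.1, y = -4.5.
∂L/∂ŷ = 13.2

∂L/∂ŷ = 2(ŷ - y) = 2(2.1 - -4.5) = 2(6.6) = 13.2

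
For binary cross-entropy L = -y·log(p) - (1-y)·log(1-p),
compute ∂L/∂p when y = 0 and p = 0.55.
∂L/∂p = 2.222

∂L/∂p = -y/p + (1-y)/(1-p) = 0 + 1/0.45 = 2.222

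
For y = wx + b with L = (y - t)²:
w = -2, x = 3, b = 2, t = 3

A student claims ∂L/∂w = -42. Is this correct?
Correct

y = (-2)(3) + 2 = -4
∂L/∂y = 2(y - t) = 2(-4 - 3) = -14
∂y/∂w = x = 3
∂L/∂w = -14 × 3 = -42

Claimed value: -42
Correct: The correct gradient is -42.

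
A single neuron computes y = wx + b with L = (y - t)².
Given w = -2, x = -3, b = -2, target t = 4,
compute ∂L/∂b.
∂L/∂b = 0

y = wx + b = (-2)(-3) + -2 = 4
∂L/∂y = 2(y - t) = 2(4 - 4) = 0
∂y/∂b = 1
∂L/∂b = ∂L/∂y · ∂y/∂b = 0 × 1 = 0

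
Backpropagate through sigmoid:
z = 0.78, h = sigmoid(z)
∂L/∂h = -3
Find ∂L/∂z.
∂L/∂z = -0.6466

σ(0.78) = 0.6857
σ'(0.78) = σ(0.78)(1 - σ(0.78)) = 0.6857 × 0.3143 = 0.2155
∂L/∂z = ∂L/∂h · σ'(z) = -3 × 0.2155 = -0.6466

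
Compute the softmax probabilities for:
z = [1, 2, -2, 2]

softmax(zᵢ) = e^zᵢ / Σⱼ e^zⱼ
p = [0.1542, 0.4191, 0.0077, 0.4191]

exp(z) = [2.718, 7.389, 0.1353, 7.389]
Sum = 17.63
p = [0.1542, 0.4191, 0.0077, 0.4191]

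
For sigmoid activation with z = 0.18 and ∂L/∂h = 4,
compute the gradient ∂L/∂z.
∂L/∂z = 0.9919

σ(0.18) = 0.5449
σ'(0.18) = σ(0.18)(1 - σ(0.18)) = 0.5449 × 0.4551 = 0.248
∂L/∂z = ∂L/∂h · σ'(z) = 4 × 0.248 = 0.9919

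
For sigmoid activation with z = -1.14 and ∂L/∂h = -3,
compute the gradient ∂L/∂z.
∂L/∂z = -0.5508

σ(-1.14) = 0.2423
σ'(-1.14) = σ(-1.14)(1 - σ(-1.14)) = 0.2423 × 0.7577 = 0.1836
∂L/∂z = ∂L/∂h · σ'(z) = -3 × 0.1836 = -0.5508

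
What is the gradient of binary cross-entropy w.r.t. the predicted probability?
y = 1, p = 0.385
∂L/∂p = -2.597

∂L/∂p = -y/p + (1-y)/(1-p) = -1/0.385 + 0 = -2.597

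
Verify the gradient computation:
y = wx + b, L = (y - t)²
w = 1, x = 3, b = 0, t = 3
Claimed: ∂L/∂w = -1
Incorrect

y = (1)(3) + 0 = 3
∂L/∂y = 2(y - t) = 2(3 - 3) = 0
∂y/∂w = x = 3
∂L/∂w = 0 × 3 = 0

Claimed value: -1
Incorrect: The correct gradient is 0.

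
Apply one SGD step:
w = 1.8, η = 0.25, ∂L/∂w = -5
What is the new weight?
w_new = 3.05

w_new = w - η·∂L/∂w = 1.8 - 0.25×(-5) = 1.8 - (-1.25) = 3.05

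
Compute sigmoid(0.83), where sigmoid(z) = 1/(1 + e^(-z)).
0.6964

sigmoid(0.83) = 1/(1 + e^(-0.83)) = 1/(1 + 0.436) = 0.6964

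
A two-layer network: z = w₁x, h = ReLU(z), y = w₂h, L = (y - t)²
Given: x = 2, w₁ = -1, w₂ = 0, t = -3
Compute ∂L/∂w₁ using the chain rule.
∂L/∂w₁ = 0

Forward pass:
z = w₁x = -1×2 = -2
h = ReLU(-2) = 0
y = w₂h = 0×0 = 0

Backward pass:
∂L/∂y = 2(y - t) = 2(0 - -3) = 6
∂y/∂h = w₂ = 0
∂h/∂z = 0 (ReLU derivative)
∂z/∂w₁ = x = 2

∂L/∂w₁ = 6 × 0 × 0 × 2 = 0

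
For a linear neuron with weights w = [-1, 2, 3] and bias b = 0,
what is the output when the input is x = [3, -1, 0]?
y = -5

y = (-1)(3) + (2)(-1) + (3)(0) + 0 = -5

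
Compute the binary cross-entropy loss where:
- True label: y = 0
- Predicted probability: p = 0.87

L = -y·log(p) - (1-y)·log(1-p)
L = 2.04

L = -0·log(0.87) - 1·log(0.13) = -log(0.13) = 2.04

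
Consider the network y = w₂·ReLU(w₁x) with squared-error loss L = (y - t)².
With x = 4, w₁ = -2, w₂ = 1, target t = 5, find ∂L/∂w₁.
∂L/∂w₁ = 0

Forward pass:
z = w₁x = -2×4 = -8
h = ReLU(-8) = 0
y = w₂h = 1×0 = 0

Backward pass:
∂L/∂y = 2(y - t) = 2(0 - 5) = -10
∂y/∂h = w₂ = 1
∂h/∂z = 0 (ReLU derivative)
∂z/∂w₁ = x = 4

∂L/∂w₁ = -10 × 1 × 0 × 4 = 0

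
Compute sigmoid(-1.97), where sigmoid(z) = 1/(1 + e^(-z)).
0.1224

sigmoid(-1.97) = 1/(1 + e^(1.97)) = 1/(1 + 7.171) = 0.1224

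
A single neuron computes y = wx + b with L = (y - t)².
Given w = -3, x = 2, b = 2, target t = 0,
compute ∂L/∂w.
∂L/∂w = -16

y = wx + b = (-3)(2) + 2 = -4
∂L/∂y = 2(y - t) = 2(-4 - 0) = -8
∂y/∂w = x = 2
∂L/∂w = ∂L/∂y · ∂y/∂w = -8 × 2 = -16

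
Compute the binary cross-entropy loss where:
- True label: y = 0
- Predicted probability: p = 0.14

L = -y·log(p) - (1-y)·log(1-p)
L = 0.1508

L = -0·log(0.14) - 1·log(0.86) = -log(0.86) = 0.1508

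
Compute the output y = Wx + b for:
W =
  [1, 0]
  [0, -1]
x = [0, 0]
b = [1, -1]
y = [1, -1]

Wx = [1×0 + 0×0, 0×0 + -1×0]
   = [0, 0]
y = Wx + b = [0 + 1, 0 + -1] = [1, -1]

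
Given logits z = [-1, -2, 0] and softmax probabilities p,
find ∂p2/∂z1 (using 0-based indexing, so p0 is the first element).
∂p2/∂z1 = -0.05989

p = softmax(z) = [0.2447, 0.09003, 0.6652]
p2 = 0.6652, p1 = 0.09003

∂p2/∂z1 = -p2 × p1 = -0.6652 × 0.09003 = -0.05989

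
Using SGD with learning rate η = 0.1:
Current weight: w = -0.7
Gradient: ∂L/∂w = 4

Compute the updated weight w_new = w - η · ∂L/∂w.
w_new = -1.1

w_new = w - η·∂L/∂w = -0.7 - 0.1×(4) = -0.7 - (0.4) = -1.1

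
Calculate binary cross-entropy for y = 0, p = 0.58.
L = 0.8675

L = -0·log(0.58) - 1·log(0.42) = -log(0.42) = 0.8675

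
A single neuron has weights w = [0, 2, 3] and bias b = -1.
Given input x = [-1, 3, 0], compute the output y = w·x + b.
y = 5

y = (0)(-1) + (2)(3) + (3)(0) + -1 = 5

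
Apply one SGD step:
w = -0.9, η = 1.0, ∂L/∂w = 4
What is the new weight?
w_new = -4.9

w_new = w - η·∂L/∂w = -0.9 - 1.0×(4) = -0.9 - (4) = -4.9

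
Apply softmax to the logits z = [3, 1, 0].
p = [0.8438, 0.1142, 0.042]

exp(z) = [20.09, 2.718, 1]
Sum = 23.8
p = [0.8438, 0.1142, 0.042]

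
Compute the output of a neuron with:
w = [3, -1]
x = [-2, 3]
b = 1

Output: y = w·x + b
y = -8

y = (3)(-2) + (-1)(3) + 1 = -8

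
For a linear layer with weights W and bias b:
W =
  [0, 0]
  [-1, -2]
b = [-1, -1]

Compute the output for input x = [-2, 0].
y = [-1, 1]

Wx = [0×-2 + 0×0, -1×-2 + -2×0]
   = [0, 2]
y = Wx + b = [0 + -1, 2 + -1] = [-1, 1]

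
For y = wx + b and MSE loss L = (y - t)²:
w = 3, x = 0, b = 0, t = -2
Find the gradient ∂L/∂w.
∂L/∂w = 0

y = wx + b = (3)(0) + 0 = 0
∂L/∂y = 2(y - t) = 2(0 - -2) = 4
∂y/∂w = x = 0
∂L/∂w = ∂L/∂y · ∂y/∂w = 4 × 0 = 0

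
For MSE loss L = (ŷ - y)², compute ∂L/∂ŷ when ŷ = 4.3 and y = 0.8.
∂L/∂ŷ = 7.0

∂L/∂ŷ = 2(ŷ - y) = 2(4.3 - 0.8) = 2(3.5) = 7.0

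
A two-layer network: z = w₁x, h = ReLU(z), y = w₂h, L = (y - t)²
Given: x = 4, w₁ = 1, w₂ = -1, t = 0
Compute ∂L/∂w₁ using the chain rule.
∂L/∂w₁ = 32

Forward pass:
z = w₁x = 1×4 = 4
h = ReLU(4) = 4
y = w₂h = -1×4 = -4

Backward pass:
∂L/∂y = 2(y - t) = 2(-4 - 0) = -8
∂y/∂h = w₂ = -1
∂h/∂z = 1 (ReLU derivative)
∂z/∂w₁ = x = 4

∂L/∂w₁ = -8 × -1 × 1 × 4 = 32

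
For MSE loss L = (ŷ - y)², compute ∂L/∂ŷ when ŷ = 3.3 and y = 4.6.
∂L/∂ŷ = -2.6

∂L/∂ŷ = 2(ŷ - y) = 2(3.3 - 4.6) = 2(-1.3) = -2.6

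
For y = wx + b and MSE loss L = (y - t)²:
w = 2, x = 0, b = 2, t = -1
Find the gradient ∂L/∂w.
∂L/∂w = 0

y = wx + b = (2)(0) + 2 = 2
∂L/∂y = 2(y - t) = 2(2 - -1) = 6
∂y/∂w = x = 0
∂L/∂w = ∂L/∂y · ∂y/∂w = 6 × 0 = 0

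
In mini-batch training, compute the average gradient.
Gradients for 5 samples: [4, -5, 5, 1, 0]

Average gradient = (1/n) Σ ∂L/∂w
Average gradient = 1

Average = (1/5)(4 + -5 + 5 + 1 + 0) = 5/5 = 1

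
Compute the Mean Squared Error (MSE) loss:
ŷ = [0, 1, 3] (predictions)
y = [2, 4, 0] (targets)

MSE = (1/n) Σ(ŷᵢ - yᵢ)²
MSE = 7.333

MSE = (1/3)((0-2)² + (1-4)² + (3-0)²) = (1/3)(4 + 9 + 9) = 7.333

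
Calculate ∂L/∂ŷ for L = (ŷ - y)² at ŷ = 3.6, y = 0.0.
∂L/∂ŷ = 7.2

∂L/∂ŷ = 2(ŷ - y) = 2(3.6 - 0.0) = 2(3.6) = 7.2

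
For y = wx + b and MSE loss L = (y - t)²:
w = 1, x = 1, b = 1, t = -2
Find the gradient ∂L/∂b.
∂L/∂b = 8

y = wx + b = (1)(1) + 1 = 2
∂L/∂y = 2(y - t) = 2(2 - -2) = 8
∂y/∂b = 1
∂L/∂b = ∂L/∂y · ∂y/∂b = 8 × 1 = 8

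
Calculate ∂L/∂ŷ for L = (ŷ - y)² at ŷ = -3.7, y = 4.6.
∂L/∂ŷ = -16.6

∂L/∂ŷ = 2(ŷ - y) = 2(-3.7 - 4.6) = 2(-8.3) = -16.6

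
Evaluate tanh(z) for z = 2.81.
0.9928

tanh(2.81) = (e^(2.81) - e^(-2.81))/(e^(2.81) + e^(-2.81)) = 0.9928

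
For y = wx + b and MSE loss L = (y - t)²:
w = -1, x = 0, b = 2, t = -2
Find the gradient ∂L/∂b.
∂L/∂b = 8

y = wx + b = (-1)(0) + 2 = 2
∂L/∂y = 2(y - t) = 2(2 - -2) = 8
∂y/∂b = 1
∂L/∂b = ∂L/∂y · ∂y/∂b = 8 × 1 = 8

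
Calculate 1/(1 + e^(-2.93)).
0.9493

sigmoid(2.93) = 1/(1 + e^(-2.93)) = 1/(1 + 0.0534) = 0.9493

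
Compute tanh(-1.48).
-0.9015

tanh(-1.48) = (e^(-1.48) - e^(1.48))/(e^(-1.48) + e^(1.48)) = -0.9015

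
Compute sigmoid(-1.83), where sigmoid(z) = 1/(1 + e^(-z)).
0.1382

sigmoid(-1.83) = 1/(1 + e^(1.83)) = 1/(1 + 6.234) = 0.1382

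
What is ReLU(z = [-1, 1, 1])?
h = [0, 1, 1]

ReLU applied element-wise: max(0,-1)=0, max(0,1)=1, max(0,1)=1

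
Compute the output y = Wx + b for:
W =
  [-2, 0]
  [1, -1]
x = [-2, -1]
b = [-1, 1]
y = [3, 0]

Wx = [-2×-2 + 0×-1, 1×-2 + -1×-1]
   = [4, -1]
y = Wx + b = [4 + -1, -1 + 1] = [3, 0]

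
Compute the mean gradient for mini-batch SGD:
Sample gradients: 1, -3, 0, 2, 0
Average gradient = 0

Average = (1/5)(1 + -3 + 0 + 2 + 0) = 0/5 = 0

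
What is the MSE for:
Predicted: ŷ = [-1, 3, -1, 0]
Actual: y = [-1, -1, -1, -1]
MSE = 4.25

MSE = (1/4)((-1--1)² + (3--1)² + (-1--1)² + (0--1)²) = (1/4)(0 + 16 + 0 + 1) = 4.25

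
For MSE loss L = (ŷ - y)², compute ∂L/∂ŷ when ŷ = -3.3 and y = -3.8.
∂L/∂ŷ = 1.0

∂L/∂ŷ = 2(ŷ - y) = 2(-3.3 - -3.8) = 2(0.5) = 1.0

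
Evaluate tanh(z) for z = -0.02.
-0.02

tanh(-0.02) = (e^(-0.02) - e^(0.02))/(e^(-0.02) + e^(0.02)) = -0.02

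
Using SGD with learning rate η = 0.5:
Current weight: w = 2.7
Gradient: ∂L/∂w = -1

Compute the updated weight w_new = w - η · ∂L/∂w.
w_new = 3.2

w_new = w - η·∂L/∂w = 2.7 - 0.5×(-1) = 2.7 - (-0.5) = 3.2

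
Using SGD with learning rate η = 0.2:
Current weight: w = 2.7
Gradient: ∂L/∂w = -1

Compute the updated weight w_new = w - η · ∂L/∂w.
w_new = 2.9

w_new = w - η·∂L/∂w = 2.7 - 0.2×(-1) = 2.7 - (-0.2) = 2.9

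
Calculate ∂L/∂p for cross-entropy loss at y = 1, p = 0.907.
∂L/∂p = -1.103

∂L/∂p = -y/p + (1-y)/(1-p) = -1/0.907 + 0 = -1.103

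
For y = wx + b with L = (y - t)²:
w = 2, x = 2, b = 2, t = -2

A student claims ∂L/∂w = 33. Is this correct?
Incorrect

y = (2)(2) + 2 = 6
∂L/∂y = 2(y - t) = 2(6 - -2) = 16
∂y/∂w = x = 2
∂L/∂w = 16 × 2 = 32

Claimed value: 33
Incorrect: The correct gradient is 32.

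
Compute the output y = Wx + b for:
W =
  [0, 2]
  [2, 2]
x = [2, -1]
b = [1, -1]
y = [-1, 1]

Wx = [0×2 + 2×-1, 2×2 + 2×-1]
   = [-2, 2]
y = Wx + b = [-2 + 1, 2 + -1] = [-1, 1]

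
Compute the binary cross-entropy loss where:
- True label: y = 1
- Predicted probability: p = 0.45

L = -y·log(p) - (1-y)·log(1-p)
L = 0.7985

L = -1·log(0.45) - 0·log(0.55) = -log(0.45) = 0.7985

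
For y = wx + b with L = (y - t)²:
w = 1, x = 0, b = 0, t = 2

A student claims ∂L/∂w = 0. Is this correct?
Correct

y = (1)(0) + 0 = 0
∂L/∂y = 2(y - t) = 2(0 - 2) = -4
∂y/∂w = x = 0
∂L/∂w = -4 × 0 = 0

Claimed value: 0
Correct: The correct gradient is 0.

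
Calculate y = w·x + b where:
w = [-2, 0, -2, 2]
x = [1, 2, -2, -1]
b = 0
y = 0

y = (-2)(1) + (0)(2) + (-2)(-2) + (2)(-1) + 0 = 0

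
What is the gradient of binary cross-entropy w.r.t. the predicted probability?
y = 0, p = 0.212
∂L/∂p = 1.269

∂L/∂p = -y/p + (1-y)/(1-p) = 0 + 1/0.788 = 1.269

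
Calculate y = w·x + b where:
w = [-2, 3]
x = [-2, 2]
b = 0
y = 10

y = (-2)(-2) + (3)(2) + 0 = 10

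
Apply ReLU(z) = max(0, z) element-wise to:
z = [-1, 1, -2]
h = [0, 1, 0]

ReLU applied element-wise: max(0,-1)=0, max(0,1)=1, max(0,-2)=0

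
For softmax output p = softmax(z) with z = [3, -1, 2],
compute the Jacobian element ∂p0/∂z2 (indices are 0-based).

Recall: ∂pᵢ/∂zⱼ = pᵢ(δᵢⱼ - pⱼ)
∂p0/∂z2 = -0.1915

p = softmax(z) = [0.7214, 0.01321, 0.2654]
p0 = 0.7214, p2 = 0.2654

∂p0/∂z2 = -p0 × p2 = -0.7214 × 0.2654 = -0.1915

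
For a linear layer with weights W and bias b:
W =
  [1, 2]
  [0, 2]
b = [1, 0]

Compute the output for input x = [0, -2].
y = [-3, -4]

Wx = [1×0 + 2×-2, 0×0 + 2×-2]
   = [-4, -4]
y = Wx + b = [-4 + 1, -4 + 0] = [-3, -4]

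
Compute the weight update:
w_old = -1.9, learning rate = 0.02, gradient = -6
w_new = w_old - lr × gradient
w_new = -1.78

w_new = w - η·∂L/∂w = -1.9 - 0.02×(-6) = -1.9 - (-0.12) = -1.78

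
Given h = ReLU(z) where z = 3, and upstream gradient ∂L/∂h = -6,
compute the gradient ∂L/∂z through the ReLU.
∂L/∂z = -6

h = ReLU(3) = 3
Since z > 0: ∂h/∂z = 1
∂L/∂z = ∂L/∂h · ∂h/∂z = -6 × 1 = -6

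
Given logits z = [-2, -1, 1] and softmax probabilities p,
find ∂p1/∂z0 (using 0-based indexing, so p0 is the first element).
∂p1/∂z0 = -0.004797

p = softmax(z) = [0.04201, 0.1142, 0.8438]
p1 = 0.1142, p0 = 0.04201

∂p1/∂z0 = -p1 × p0 = -0.1142 × 0.04201 = -0.004797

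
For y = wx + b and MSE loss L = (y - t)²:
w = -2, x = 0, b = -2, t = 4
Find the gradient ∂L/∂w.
∂L/∂w = 0

y = wx + b = (-2)(0) + -2 = -2
∂L/∂y = 2(y - t) = 2(-2 - 4) = -12
∂y/∂w = x = 0
∂L/∂w = ∂L/∂y · ∂y/∂w = -12 × 0 = 0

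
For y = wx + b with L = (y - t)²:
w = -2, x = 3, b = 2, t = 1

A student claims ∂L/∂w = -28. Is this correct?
Incorrect

y = (-2)(3) + 2 = -4
∂L/∂y = 2(y - t) = 2(-4 - 1) = -10
∂y/∂w = x = 3
∂L/∂w = -10 × 3 = -30

Claimed value: -28
Incorrect: The correct gradient is -30.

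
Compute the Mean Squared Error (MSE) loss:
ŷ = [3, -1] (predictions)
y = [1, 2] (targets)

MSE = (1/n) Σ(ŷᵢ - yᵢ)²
MSE = 6.5

MSE = (1/2)((3-1)² + (-1-2)²) = (1/2)(4 + 9) = 6.5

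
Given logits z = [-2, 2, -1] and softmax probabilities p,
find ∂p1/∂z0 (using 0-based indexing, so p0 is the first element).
∂p1/∂z0 = -0.01605

p = softmax(z) = [0.01715, 0.9362, 0.04661]
p1 = 0.9362, p0 = 0.01715

∂p1/∂z0 = -p1 × p0 = -0.9362 × 0.01715 = -0.01605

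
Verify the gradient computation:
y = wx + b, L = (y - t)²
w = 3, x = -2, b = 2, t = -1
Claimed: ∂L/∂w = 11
Incorrect

y = (3)(-2) + 2 = -4
∂L/∂y = 2(y - t) = 2(-4 - -1) = -6
∂y/∂w = x = -2
∂L/∂w = -6 × -2 = 12

Claimed value: 11
Incorrect: The correct gradient is 12.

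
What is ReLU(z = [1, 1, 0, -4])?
h = [1, 1, 0, 0]

ReLU applied element-wise: max(0,1)=1, max(0,1)=1, max(0,0)=0, max(0,-4)=0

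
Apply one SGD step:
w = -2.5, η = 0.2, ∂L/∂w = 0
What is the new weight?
w_new = -2.5

w_new = w - η·∂L/∂w = -2.5 - 0.2×(0) = -2.5 - (0) = -2.5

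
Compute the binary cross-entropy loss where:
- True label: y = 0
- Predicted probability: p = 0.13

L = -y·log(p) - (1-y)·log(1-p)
L = 0.1393

L = -0·log(0.13) - 1·log(0.87) = -log(0.87) = 0.1393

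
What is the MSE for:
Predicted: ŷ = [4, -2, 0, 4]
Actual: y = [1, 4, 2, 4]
MSE = 12.25

MSE = (1/4)((4-1)² + (-2-4)² + (0-2)² + (4-4)²) = (1/4)(9 + 36 + 4 + 0) = 12.25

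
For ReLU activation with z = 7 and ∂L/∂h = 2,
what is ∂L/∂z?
∂L/∂z = 2

h = ReLU(7) = 7
Since z > 0: ∂h/∂z = 1
∂L/∂z = ∂L/∂h · ∂h/∂z = 2 × 1 = 2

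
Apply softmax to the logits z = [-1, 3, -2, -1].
p = [0.0176, 0.9584, 0.0065, 0.0176]

exp(z) = [0.3679, 20.09, 0.1353, 0.3679]
Sum = 20.96
p = [0.0176, 0.9584, 0.0065, 0.0176]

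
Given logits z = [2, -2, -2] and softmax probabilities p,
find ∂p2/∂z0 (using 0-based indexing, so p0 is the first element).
∂p2/∂z0 = -0.01704

p = softmax(z) = [0.9647, 0.01767, 0.01767]
p2 = 0.01767, p0 = 0.9647

∂p2/∂z0 = -p2 × p0 = -0.01767 × 0.9647 = -0.01704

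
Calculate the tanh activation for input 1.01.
0.7658

tanh(1.01) = (e^(1.01) - e^(-1.01))/(e^(1.01) + e^(-1.01)) = 0.7658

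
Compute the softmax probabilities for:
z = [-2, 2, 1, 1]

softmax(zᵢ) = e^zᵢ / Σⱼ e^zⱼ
p = [0.0104, 0.5701, 0.2097, 0.2097]

exp(z) = [0.1353, 7.389, 2.718, 2.718]
Sum = 12.96
p = [0.0104, 0.5701, 0.2097, 0.2097]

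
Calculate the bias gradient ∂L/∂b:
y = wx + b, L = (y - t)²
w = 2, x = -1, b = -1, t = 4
∂L/∂b = -14

y = wx + b = (2)(-1) + -1 = -3
∂L/∂y = 2(y - t) = 2(-3 - 4) = -14
∂y/∂b = 1
∂L/∂b = ∂L/∂y · ∂y/∂b = -14 × 1 = -14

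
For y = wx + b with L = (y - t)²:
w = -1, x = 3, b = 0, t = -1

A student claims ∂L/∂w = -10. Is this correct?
Incorrect

y = (-1)(3) + 0 = -3
∂L/∂y = 2(y - t) = 2(-3 - -1) = -4
∂y/∂w = x = 3
∂L/∂w = -4 × 3 = -12

Claimed value: -10
Incorrect: The correct gradient is -12.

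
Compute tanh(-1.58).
-0.9186

tanh(-1.58) = (e^(-1.58) - e^(1.58))/(e^(-1.58) + e^(1.58)) = -0.9186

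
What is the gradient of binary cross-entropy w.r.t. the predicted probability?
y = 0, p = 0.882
∂L/∂p = 8.475

∂L/∂p = -y/p + (1-y)/(1-p) = 0 + 1/0.118 = 8.475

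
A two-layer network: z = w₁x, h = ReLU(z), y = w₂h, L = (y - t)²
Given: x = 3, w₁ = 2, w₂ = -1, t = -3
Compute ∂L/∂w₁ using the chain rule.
∂L/∂w₁ = 18

Forward pass:
z = w₁x = 2×3 = 6
h = ReLU(6) = 6
y = w₂h = -1×6 = -6

Backward pass:
∂L/∂y = 2(y - t) = 2(-6 - -3) = -6
∂y/∂h = w₂ = -1
∂h/∂z = 1 (ReLU derivative)
∂z/∂w₁ = x = 3

∂L/∂w₁ = -6 × -1 × 1 × 3 = 18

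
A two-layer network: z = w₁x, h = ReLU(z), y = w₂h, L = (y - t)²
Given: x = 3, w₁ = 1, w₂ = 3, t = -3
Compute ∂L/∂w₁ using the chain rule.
∂L/∂w₁ = 216

Forward pass:
z = w₁x = 1×3 = 3
h = ReLU(3) = 3
y = w₂h = 3×3 = 9

Backward pass:
∂L/∂y = 2(y - t) = 2(9 - -3) = 24
∂y/∂h = w₂ = 3
∂h/∂z = 1 (ReLU derivative)
∂z/∂w₁ = x = 3

∂L/∂w₁ = 24 × 3 × 1 × 3 = 216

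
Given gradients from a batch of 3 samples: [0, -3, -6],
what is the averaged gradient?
Average gradient = -3

Average = (1/3)(0 + -3 + -6) = -9/3 = -3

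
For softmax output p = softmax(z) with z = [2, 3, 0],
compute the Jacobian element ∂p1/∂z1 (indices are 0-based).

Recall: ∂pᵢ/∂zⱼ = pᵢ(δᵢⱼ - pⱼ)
∂p1/∂z1 = 0.2078

p = softmax(z) = [0.2595, 0.7054, 0.03512]
p1 = 0.7054

∂p1/∂z1 = p1(1 - p1) = 0.7054 × (1 - 0.7054) = 0.2078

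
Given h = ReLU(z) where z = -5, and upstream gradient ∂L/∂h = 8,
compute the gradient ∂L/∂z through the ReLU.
∂L/∂z = 0

h = ReLU(-5) = 0
Since z < 0: ∂h/∂z = 0
∂L/∂z = ∂L/∂h · ∂h/∂z = 8 × 0 = 0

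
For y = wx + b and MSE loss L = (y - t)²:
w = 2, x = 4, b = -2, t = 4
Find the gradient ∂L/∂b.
∂L/∂b = 4

y = wx + b = (2)(4) + -2 = 6
∂L/∂y = 2(y - t) = 2(6 - 4) = 4
∂y/∂b = 1
∂L/∂b = ∂L/∂y · ∂y/∂b = 4 × 1 = 4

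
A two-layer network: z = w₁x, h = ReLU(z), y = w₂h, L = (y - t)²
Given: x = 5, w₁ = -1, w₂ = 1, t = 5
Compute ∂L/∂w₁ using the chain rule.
∂L/∂w₁ = 0

Forward pass:
z = w₁x = -1×5 = -5
h = ReLU(-5) = 0
y = w₂h = 1×0 = 0

Backward pass:
∂L/∂y = 2(y - t) = 2(0 - 5) = -10
∂y/∂h = w₂ = 1
∂h/∂z = 0 (ReLU derivative)
∂z/∂w₁ = x = 5

∂L/∂w₁ = -10 × 1 × 0 × 5 = 0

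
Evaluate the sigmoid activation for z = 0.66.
0.6593

sigmoid(0.66) = 1/(1 + e^(-0.66)) = 1/(1 + 0.5169) = 0.6593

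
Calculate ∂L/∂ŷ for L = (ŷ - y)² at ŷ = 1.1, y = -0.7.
∂L/∂ŷ = 3.6

∂L/∂ŷ = 2(ŷ - y) = 2(1.1 - -0.7) = 2(1.8) = 3.6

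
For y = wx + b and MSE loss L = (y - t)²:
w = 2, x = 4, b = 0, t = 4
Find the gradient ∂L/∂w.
∂L/∂w = 32

y = wx + b = (2)(4) + 0 = 8
∂L/∂y = 2(y - t) = 2(8 - 4) = 8
∂y/∂w = x = 4
∂L/∂w = ∂L/∂y · ∂y/∂w = 8 × 4 = 32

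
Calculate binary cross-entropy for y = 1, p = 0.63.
L = 0.462

L = -1·log(0.63) - 0·log(0.37) = -log(0.63) = 0.462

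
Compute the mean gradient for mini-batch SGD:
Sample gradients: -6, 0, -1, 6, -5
Average gradient = -1.2

Average = (1/5)(-6 + 0 + -1 + 6 + -5) = -6/5 = -1.2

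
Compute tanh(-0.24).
-0.2355

tanh(-0.24) = (e^(-0.24) - e^(0.24))/(e^(-0.24) + e^(0.24)) = -0.2355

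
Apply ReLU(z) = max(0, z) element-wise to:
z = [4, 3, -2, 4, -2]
h = [4, 3, 0, 4, 0]

ReLU applied element-wise: max(0,4)=4, max(0,3)=3, max(0,-2)=0, max(0,4)=4, max(0,-2)=0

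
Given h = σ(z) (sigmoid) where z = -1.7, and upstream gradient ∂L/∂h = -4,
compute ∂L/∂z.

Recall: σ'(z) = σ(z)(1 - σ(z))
∂L/∂z = -0.5224

σ(-1.7) = 0.1545
σ'(-1.7) = σ(-1.7)(1 - σ(-1.7)) = 0.1545 × 0.8455 = 0.1306
∂L/∂z = ∂L/∂h · σ'(z) = -4 × 0.1306 = -0.5224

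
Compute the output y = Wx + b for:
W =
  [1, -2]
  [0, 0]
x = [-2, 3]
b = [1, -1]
y = [-7, -1]

Wx = [1×-2 + -2×3, 0×-2 + 0×3]
   = [-8, 0]
y = Wx + b = [-8 + 1, 0 + -1] = [-7, -1]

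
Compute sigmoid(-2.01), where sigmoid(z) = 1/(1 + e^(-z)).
0.1182

sigmoid(-2.01) = 1/(1 + e^(2.01)) = 1/(1 + 7.463) = 0.1182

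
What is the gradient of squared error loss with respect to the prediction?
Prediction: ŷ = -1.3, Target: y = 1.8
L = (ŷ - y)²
∂L/∂ŷ = -6.2

∂L/∂ŷ = 2(ŷ - y) = 2(-1.3 - 1.8) = 2(-3.1) = -6.2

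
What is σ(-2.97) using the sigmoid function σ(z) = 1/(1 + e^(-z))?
0.0488

sigmoid(-2.97) = 1/(1 + e^(2.97)) = 1/(1 + 19.49) = 0.0488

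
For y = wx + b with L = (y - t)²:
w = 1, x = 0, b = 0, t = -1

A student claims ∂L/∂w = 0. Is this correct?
Correct

y = (1)(0) + 0 = 0
∂L/∂y = 2(y - t) = 2(0 - -1) = 2
∂y/∂w = x = 0
∂L/∂w = 2 × 0 = 0

Claimed value: 0
Correct: The correct gradient is 0.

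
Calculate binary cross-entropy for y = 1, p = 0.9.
L = 0.1054

L = -1·log(0.9) - 0·log(0.1) = -log(0.9) = 0.1054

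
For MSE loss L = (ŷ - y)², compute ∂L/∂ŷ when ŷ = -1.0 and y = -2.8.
∂L/∂ŷ = 3.6

∂L/∂ŷ = 2(ŷ - y) = 2(-1.0 - -2.8) = 2(1.8) = 3.6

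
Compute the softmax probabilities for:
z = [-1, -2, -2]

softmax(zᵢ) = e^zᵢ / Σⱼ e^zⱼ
p = [0.5761, 0.2119, 0.2119]

exp(z) = [0.3679, 0.1353, 0.1353]
Sum = 0.6386
p = [0.5761, 0.2119, 0.2119]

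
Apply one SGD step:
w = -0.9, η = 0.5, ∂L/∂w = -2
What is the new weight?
w_new = 0.1

w_new = w - η·∂L/∂w = -0.9 - 0.5×(-2) = -0.9 - (-1) = 0.1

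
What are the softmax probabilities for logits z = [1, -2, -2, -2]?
p = [0.87, 0.0433, 0.0433, 0.0433]

exp(z) = [2.718, 0.1353, 0.1353, 0.1353]
Sum = 3.124
p = [0.87, 0.0433, 0.0433, 0.0433]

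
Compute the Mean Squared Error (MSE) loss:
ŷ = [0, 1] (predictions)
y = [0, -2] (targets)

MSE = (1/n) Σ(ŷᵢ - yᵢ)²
MSE = 4.5

MSE = (1/2)((0-0)² + (1--2)²) = (1/2)(0 + 9) = 4.5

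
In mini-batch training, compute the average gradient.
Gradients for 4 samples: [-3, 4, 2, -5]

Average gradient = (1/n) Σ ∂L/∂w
Average gradient = -0.5

Average = (1/4)(-3 + 4 + 2 + -5) = -2/4 = -0.5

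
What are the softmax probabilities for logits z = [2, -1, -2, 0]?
p = [0.831, 0.0414, 0.0152, 0.1125]

exp(z) = [7.389, 0.3679, 0.1353, 1]
Sum = 8.892
p = [0.831, 0.0414, 0.0152, 0.1125]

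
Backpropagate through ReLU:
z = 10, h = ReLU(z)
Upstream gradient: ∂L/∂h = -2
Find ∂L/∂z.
∂L/∂z = -2

h = ReLU(10) = 10
Since z > 0: ∂h/∂z = 1
∂L/∂z = ∂L/∂h · ∂h/∂z = -2 × 1 = -2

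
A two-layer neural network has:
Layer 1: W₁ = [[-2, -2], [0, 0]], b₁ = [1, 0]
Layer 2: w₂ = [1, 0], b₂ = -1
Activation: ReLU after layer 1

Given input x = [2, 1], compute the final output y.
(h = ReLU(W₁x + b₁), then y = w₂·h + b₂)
y = -1

Layer 1 pre-activation: z₁ = [-5, 0]
After ReLU: h = [0, 0]
Layer 2 output: y = 1×0 + 0×0 + -1 = -1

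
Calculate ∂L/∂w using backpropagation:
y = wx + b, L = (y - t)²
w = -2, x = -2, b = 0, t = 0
∂L/∂w = -16

y = wx + b = (-2)(-2) + 0 = 4
∂L/∂y = 2(y - t) = 2(4 - 0) = 8
∂y/∂w = x = -2
∂L/∂w = ∂L/∂y · ∂y/∂w = 8 × -2 = -16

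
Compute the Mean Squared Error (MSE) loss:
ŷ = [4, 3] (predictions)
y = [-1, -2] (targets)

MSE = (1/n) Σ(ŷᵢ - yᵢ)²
MSE = 25

MSE = (1/2)((4--1)² + (3--2)²) = (1/2)(25 + 25) = 25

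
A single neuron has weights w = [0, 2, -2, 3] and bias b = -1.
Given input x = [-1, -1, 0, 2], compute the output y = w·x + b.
y = 3

y = (0)(-1) + (2)(-1) + (-2)(0) + (3)(2) + -1 = 3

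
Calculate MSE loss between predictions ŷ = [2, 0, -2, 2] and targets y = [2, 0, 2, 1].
MSE = 4.25

MSE = (1/4)((2-2)² + (0-0)² + (-2-2)² + (2-1)²) = (1/4)(0 + 0 + 16 + 1) = 4.25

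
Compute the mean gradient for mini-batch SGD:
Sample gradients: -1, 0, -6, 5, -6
Average gradient = -1.6

Average = (1/5)(-1 + 0 + -6 + 5 + -6) = -8/5 = -1.6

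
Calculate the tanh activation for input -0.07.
-0.06989

tanh(-0.07) = (e^(-0.07) - e^(0.07))/(e^(-0.07) + e^(0.07)) = -0.06989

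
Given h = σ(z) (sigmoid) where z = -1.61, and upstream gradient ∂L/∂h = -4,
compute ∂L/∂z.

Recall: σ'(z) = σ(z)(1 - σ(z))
∂L/∂z = -0.5553

σ(-1.61) = 0.1666
σ'(-1.61) = σ(-1.61)(1 - σ(-1.61)) = 0.1666 × 0.8334 = 0.1388
∂L/∂z = ∂L/∂h · σ'(z) = -4 × 0.1388 = -0.5553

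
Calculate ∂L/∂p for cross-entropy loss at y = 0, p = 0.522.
∂L/∂p = 2.092

∂L/∂p = -y/p + (1-y)/(1-p) = 0 + 1/0.478 = 2.092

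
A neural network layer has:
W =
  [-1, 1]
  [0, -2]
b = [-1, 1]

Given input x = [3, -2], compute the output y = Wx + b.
y = [-6, 5]

Wx = [-1×3 + 1×-2, 0×3 + -2×-2]
   = [-5, 4]
y = Wx + b = [-5 + -1, 4 + 1] = [-6, 5]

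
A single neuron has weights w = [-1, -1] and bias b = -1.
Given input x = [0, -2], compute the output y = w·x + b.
y = 1

y = (-1)(0) + (-1)(-2) + -1 = 1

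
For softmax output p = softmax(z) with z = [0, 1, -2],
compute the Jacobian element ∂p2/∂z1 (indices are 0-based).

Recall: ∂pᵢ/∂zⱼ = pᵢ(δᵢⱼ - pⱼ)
∂p2/∂z1 = -0.02477

p = softmax(z) = [0.2595, 0.7054, 0.03512]
p2 = 0.03512, p1 = 0.7054

∂p2/∂z1 = -p2 × p1 = -0.03512 × 0.7054 = -0.02477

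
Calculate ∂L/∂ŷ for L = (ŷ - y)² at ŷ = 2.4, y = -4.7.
∂L/∂ŷ = 14.2

∂L/∂ŷ = 2(ŷ - y) = 2(2.4 - -4.7) = 2(7.1) = 14.2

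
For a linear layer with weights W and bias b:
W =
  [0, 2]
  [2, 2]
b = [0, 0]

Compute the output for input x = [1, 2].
y = [4, 6]

Wx = [0×1 + 2×2, 2×1 + 2×2]
   = [4, 6]
y = Wx + b = [4 + 0, 6 + 0] = [4, 6]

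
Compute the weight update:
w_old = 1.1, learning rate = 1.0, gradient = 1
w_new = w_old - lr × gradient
w_new = 0.1

w_new = w - η·∂L/∂w = 1.1 - 1.0×(1) = 1.1 - (1) = 0.1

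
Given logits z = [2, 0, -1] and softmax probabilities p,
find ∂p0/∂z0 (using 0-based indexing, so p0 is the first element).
∂p0/∂z0 = 0.1318

p = softmax(z) = [0.8438, 0.1142, 0.04201]
p0 = 0.8438

∂p0/∂z0 = p0(1 - p0) = 0.8438 × (1 - 0.8438) = 0.1318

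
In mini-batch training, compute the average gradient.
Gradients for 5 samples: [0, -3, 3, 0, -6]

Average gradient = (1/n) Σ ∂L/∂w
Average gradient = -1.2

Average = (1/5)(0 + -3 + 3 + 0 + -6) = -6/5 = -1.2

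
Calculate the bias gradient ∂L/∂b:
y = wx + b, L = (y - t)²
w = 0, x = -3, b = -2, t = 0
∂L/∂b = -4

y = wx + b = (0)(-3) + -2 = -2
∂L/∂y = 2(y - t) = 2(-2 - 0) = -4
∂y/∂b = 1
∂L/∂b = ∂L/∂y · ∂y/∂b = -4 × 1 = -4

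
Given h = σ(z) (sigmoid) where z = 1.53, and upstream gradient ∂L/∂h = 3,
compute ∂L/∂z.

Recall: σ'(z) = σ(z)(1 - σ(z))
∂L/∂z = 0.4389

σ(1.53) = 0.822
σ'(1.53) = σ(1.53)(1 - σ(1.53)) = 0.822 × 0.178 = 0.1463
∂L/∂z = ∂L/∂h · σ'(z) = 3 × 0.1463 = 0.4389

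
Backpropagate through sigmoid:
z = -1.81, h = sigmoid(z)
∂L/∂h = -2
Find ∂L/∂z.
∂L/∂z = -0.2417

σ(-1.81) = 0.1406
σ'(-1.81) = σ(-1.81)(1 - σ(-1.81)) = 0.1406 × 0.8594 = 0.1209
∂L/∂z = ∂L/∂h · σ'(z) = -2 × 0.1209 = -0.2417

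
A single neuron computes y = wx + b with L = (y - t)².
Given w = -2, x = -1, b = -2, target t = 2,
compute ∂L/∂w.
∂L/∂w = 4

y = wx + b = (-2)(-1) + -2 = 0
∂L/∂y = 2(y - t) = 2(0 - 2) = -4
∂y/∂w = x = -1
∂L/∂w = ∂L/∂y · ∂y/∂w = -4 × -1 = 4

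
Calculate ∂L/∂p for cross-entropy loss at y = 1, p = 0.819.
∂L/∂p = -1.221

∂L/∂p = -y/p + (1-y)/(1-p) = -1/0.819 + 0 = -1.221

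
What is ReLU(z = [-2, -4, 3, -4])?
h = [0, 0, 3, 0]

ReLU applied element-wise: max(0,-2)=0, max(0,-4)=0, max(0,3)=3, max(0,-4)=0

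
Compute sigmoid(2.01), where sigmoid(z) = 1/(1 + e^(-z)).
0.8818

sigmoid(2.01) = 1/(1 + e^(-2.01)) = 1/(1 + 0.134) = 0.8818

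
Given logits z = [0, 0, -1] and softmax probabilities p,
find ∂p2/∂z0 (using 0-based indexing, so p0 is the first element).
∂p2/∂z0 = -0.06561

p = softmax(z) = [0.4223, 0.4223, 0.1554]
p2 = 0.1554, p0 = 0.4223

∂p2/∂z0 = -p2 × p0 = -0.1554 × 0.4223 = -0.06561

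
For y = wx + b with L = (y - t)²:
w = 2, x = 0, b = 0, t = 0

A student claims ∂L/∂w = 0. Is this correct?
Correct

y = (2)(0) + 0 = 0
∂L/∂y = 2(y - t) = 2(0 - 0) = 0
∂y/∂w = x = 0
∂L/∂w = 0 × 0 = 0

Claimed value: 0
Correct: The correct gradient is 0.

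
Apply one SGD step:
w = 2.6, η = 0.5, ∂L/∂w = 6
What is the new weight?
w_new = -0.4

w_new = w - η·∂L/∂w = 2.6 - 0.5×(6) = 2.6 - (3) = -0.4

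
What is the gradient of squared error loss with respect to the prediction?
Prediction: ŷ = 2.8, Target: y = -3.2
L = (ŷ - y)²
∂L/∂ŷ = 12.0

∂L/∂ŷ = 2(ŷ - y) = 2(2.8 - -3.2) = 2(6.0) = 12.0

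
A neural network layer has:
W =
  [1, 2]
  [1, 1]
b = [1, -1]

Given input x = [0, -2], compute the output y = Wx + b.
y = [-3, -3]

Wx = [1×0 + 2×-2, 1×0 + 1×-2]
   = [-4, -2]
y = Wx + b = [-4 + 1, -2 + -1] = [-3, -3]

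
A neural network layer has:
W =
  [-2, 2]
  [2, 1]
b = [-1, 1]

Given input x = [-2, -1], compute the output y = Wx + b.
y = [1, -4]

Wx = [-2×-2 + 2×-1, 2×-2 + 1×-1]
   = [2, -5]
y = Wx + b = [2 + -1, -5 + 1] = [1, -4]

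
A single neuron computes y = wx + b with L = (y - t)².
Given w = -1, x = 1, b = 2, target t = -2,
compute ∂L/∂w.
∂L/∂w = 6

y = wx + b = (-1)(1) + 2 = 1
∂L/∂y = 2(y - t) = 2(1 - -2) = 6
∂y/∂w = x = 1
∂L/∂w = ∂L/∂y · ∂y/∂w = 6 × 1 = 6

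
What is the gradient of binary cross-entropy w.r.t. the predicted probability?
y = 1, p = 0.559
∂L/∂p = -1.789

∂L/∂p = -y/p + (1-y)/(1-p) = -1/0.559 + 0 = -1.789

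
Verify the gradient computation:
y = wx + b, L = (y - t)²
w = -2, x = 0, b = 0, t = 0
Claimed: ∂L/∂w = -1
Incorrect

y = (-2)(0) + 0 = 0
∂L/∂y = 2(y - t) = 2(0 - 0) = 0
∂y/∂w = x = 0
∂L/∂w = 0 × 0 = 0

Claimed value: -1
Incorrect: The correct gradient is 0.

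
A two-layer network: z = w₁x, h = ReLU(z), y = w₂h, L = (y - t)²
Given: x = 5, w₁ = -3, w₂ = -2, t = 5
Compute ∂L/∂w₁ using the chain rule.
∂L/∂w₁ = 0

Forward pass:
z = w₁x = -3×5 = -15
h = ReLU(-15) = 0
y = w₂h = -2×0 = 0

Backward pass:
∂L/∂y = 2(y - t) = 2(0 - 5) = -10
∂y/∂h = w₂ = -2
∂h/∂z = 0 (ReLU derivative)
∂z/∂w₁ = x = 5

∂L/∂w₁ = -10 × -2 × 0 × 5 = 0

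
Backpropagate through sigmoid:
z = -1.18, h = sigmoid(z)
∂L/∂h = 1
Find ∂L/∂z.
∂L/∂z = 0.1798

σ(-1.18) = 0.2351
σ'(-1.18) = σ(-1.18)(1 - σ(-1.18)) = 0.2351 × 0.7649 = 0.1798
∂L/∂z = ∂L/∂h · σ'(z) = 1 × 0.1798 = 0.1798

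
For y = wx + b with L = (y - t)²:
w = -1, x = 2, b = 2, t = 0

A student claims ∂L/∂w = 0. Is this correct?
Correct

y = (-1)(2) + 2 = 0
∂L/∂y = 2(y - t) = 2(0 - 0) = 0
∂y/∂w = x = 2
∂L/∂w = 0 × 2 = 0

Claimed value: 0
Correct: The correct gradient is 0.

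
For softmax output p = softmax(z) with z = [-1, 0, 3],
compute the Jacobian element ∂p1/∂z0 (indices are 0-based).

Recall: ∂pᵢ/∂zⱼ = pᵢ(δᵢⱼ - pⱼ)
∂p1/∂z0 = -0.0007993

p = softmax(z) = [0.01715, 0.04661, 0.9362]
p1 = 0.04661, p0 = 0.01715

∂p1/∂z0 = -p1 × p0 = -0.04661 × 0.01715 = -0.0007993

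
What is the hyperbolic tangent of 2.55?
0.9879

tanh(2.55) = (e^(2.55) - e^(-2.55))/(e^(2.55) + e^(-2.55)) = 0.9879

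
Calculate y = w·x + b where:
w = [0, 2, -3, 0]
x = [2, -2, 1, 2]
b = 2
y = -5

y = (0)(2) + (2)(-2) + (-3)(1) + (0)(2) + 2 = -5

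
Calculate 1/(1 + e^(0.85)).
0.2994

sigmoid(-0.85) = 1/(1 + e^(0.85)) = 1/(1 + 2.34) = 0.2994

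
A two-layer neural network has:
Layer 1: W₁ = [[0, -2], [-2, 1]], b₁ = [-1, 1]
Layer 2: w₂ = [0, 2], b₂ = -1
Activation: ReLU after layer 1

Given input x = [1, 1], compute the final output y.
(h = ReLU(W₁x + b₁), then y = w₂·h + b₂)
y = -1

Layer 1 pre-activation: z₁ = [-3, 0]
After ReLU: h = [0, 0]
Layer 2 output: y = 0×0 + 2×0 + -1 = -1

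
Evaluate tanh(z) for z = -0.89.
-0.7114

tanh(-0.89) = (e^(-0.89) - e^(0.89))/(e^(-0.89) + e^(0.89)) = -0.7114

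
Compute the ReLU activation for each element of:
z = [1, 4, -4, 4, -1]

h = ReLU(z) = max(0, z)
h = [1, 4, 0, 4, 0]

ReLU applied element-wise: max(0,1)=1, max(0,4)=4, max(0,-4)=0, max(0,4)=4, max(0,-1)=0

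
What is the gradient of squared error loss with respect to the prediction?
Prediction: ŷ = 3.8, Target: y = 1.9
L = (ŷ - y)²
∂L/∂ŷ = 3.8

∂L/∂ŷ = 2(ŷ - y) = 2(3.8 - 1.9) = 2(1.9) = 3.8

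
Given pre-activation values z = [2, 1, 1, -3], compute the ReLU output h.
h = [2, 1, 1, 0]

ReLU applied element-wise: max(0,2)=2, max(0,1)=1, max(0,1)=1, max(0,-3)=0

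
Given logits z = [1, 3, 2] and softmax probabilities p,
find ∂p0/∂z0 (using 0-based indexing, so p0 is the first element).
∂p0/∂z0 = 0.08193

p = softmax(z) = [0.09003, 0.6652, 0.2447]
p0 = 0.09003

∂p0/∂z0 = p0(1 - p0) = 0.09003 × (1 - 0.09003) = 0.08193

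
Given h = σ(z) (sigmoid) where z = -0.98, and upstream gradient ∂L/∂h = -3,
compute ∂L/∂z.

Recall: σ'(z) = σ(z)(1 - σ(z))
∂L/∂z = -0.5953

σ(-0.98) = 0.2729
σ'(-0.98) = σ(-0.98)(1 - σ(-0.98)) = 0.2729 × 0.7271 = 0.1984
∂L/∂z = ∂L/∂h · σ'(z) = -3 × 0.1984 = -0.5953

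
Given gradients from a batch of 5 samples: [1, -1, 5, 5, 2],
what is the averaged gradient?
Average gradient = 2.4

Average = (1/5)(1 + -1 + 5 + 5 + 2) = 12/5 = 2.4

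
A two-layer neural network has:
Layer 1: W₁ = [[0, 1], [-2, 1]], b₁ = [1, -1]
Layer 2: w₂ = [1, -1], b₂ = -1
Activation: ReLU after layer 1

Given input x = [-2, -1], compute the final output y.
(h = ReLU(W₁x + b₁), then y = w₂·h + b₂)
y = -3

Layer 1 pre-activation: z₁ = [0, 2]
After ReLU: h = [0, 2]
Layer 2 output: y = 1×0 + -1×2 + -1 = -3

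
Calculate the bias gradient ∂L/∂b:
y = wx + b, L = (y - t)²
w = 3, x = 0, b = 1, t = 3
∂L/∂b = -4

y = wx + b = (3)(0) + 1 = 1
∂L/∂y = 2(y - t) = 2(1 - 3) = -4
∂y/∂b = 1
∂L/∂b = ∂L/∂y · ∂y/∂b = -4 × 1 = -4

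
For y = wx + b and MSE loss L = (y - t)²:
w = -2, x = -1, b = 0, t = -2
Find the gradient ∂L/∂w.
∂L/∂w = -8

y = wx + b = (-2)(-1) + 0 = 2
∂L/∂y = 2(y - t) = 2(2 - -2) = 8
∂y/∂w = x = -1
∂L/∂w = ∂L/∂y · ∂y/∂w = 8 × -1 = -8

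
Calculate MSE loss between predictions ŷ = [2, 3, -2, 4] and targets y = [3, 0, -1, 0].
MSE = 6.75

MSE = (1/4)((2-3)² + (3-0)² + (-2--1)² + (4-0)²) = (1/4)(1 + 9 + 1 + 16) = 6.75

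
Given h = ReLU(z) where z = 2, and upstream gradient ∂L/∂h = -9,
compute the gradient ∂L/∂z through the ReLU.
∂L/∂z = -9

h = ReLU(2) = 2
Since z > 0: ∂h/∂z = 1
∂L/∂z = ∂L/∂h · ∂h/∂z = -9 × 1 = -9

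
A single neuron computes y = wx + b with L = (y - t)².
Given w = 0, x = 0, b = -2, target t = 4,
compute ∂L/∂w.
∂L/∂w = 0

y = wx + b = (0)(0) + -2 = -2
∂L/∂y = 2(y - t) = 2(-2 - 4) = -12
∂y/∂w = x = 0
∂L/∂w = ∂L/∂y · ∂y/∂w = -12 × 0 = 0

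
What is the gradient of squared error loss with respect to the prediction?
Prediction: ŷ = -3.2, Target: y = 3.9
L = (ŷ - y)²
∂L/∂ŷ = -14.2

∂L/∂ŷ = 2(ŷ - y) = 2(-3.2 - 3.9) = 2(-7.1) = -14.2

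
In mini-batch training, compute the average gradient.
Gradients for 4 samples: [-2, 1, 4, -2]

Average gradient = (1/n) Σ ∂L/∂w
Average gradient = 0.25

Average = (1/4)(-2 + 1 + 4 + -2) = 1/4 = 0.25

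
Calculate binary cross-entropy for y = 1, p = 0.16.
L = 1.833

L = -1·log(0.16) - 0·log(0.84) = -log(0.16) = 1.833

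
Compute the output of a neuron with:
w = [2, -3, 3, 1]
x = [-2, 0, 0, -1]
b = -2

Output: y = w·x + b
y = -7

y = (2)(-2) + (-3)(0) + (3)(0) + (1)(-1) + -2 = -7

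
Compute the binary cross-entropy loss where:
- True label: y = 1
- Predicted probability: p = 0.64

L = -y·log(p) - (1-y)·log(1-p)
L = 0.4463

L = -1·log(0.64) - 0·log(0.36) = -log(0.64) = 0.4463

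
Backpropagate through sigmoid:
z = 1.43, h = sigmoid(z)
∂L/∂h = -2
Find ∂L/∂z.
∂L/∂z = -0.3116

σ(1.43) = 0.8069
σ'(1.43) = σ(1.43)(1 - σ(1.43)) = 0.8069 × 0.1931 = 0.1558
∂L/∂z = ∂L/∂h · σ'(z) = -2 × 0.1558 = -0.3116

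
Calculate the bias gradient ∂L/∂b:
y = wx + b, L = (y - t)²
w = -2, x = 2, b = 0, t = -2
∂L/∂b = -4

y = wx + b = (-2)(2) + 0 = -4
∂L/∂y = 2(y - t) = 2(-4 - -2) = -4
∂y/∂b = 1
∂L/∂b = ∂L/∂y · ∂y/∂b = -4 × 1 = -4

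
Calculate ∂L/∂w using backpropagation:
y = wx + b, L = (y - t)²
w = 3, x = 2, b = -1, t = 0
∂L/∂w = 20

y = wx + b = (3)(2) + -1 = 5
∂L/∂y = 2(y - t) = 2(5 - 0) = 10
∂y/∂w = x = 2
∂L/∂w = ∂L/∂y · ∂y/∂w = 10 × 2 = 20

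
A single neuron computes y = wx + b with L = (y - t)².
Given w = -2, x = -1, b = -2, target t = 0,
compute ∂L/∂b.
∂L/∂b = 0

y = wx + b = (-2)(-1) + -2 = 0
∂L/∂y = 2(y - t) = 2(0 - 0) = 0
∂y/∂b = 1
∂L/∂b = ∂L/∂y · ∂y/∂b = 0 × 1 = 0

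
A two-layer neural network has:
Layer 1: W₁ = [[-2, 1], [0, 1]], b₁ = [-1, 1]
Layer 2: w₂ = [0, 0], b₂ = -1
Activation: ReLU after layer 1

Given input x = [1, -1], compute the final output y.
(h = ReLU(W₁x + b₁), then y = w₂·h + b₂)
y = -1

Layer 1 pre-activation: z₁ = [-4, 0]
After ReLU: h = [0, 0]
Layer 2 output: y = 0×0 + 0×0 + -1 = -1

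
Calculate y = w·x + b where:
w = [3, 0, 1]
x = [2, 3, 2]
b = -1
y = 7

y = (3)(2) + (0)(3) + (1)(2) + -1 = 7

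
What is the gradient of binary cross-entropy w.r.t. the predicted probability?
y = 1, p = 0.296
∂L/∂p = -3.378

∂L/∂p = -y/p + (1-y)/(1-p) = -1/0.296 + 0 = -3.378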